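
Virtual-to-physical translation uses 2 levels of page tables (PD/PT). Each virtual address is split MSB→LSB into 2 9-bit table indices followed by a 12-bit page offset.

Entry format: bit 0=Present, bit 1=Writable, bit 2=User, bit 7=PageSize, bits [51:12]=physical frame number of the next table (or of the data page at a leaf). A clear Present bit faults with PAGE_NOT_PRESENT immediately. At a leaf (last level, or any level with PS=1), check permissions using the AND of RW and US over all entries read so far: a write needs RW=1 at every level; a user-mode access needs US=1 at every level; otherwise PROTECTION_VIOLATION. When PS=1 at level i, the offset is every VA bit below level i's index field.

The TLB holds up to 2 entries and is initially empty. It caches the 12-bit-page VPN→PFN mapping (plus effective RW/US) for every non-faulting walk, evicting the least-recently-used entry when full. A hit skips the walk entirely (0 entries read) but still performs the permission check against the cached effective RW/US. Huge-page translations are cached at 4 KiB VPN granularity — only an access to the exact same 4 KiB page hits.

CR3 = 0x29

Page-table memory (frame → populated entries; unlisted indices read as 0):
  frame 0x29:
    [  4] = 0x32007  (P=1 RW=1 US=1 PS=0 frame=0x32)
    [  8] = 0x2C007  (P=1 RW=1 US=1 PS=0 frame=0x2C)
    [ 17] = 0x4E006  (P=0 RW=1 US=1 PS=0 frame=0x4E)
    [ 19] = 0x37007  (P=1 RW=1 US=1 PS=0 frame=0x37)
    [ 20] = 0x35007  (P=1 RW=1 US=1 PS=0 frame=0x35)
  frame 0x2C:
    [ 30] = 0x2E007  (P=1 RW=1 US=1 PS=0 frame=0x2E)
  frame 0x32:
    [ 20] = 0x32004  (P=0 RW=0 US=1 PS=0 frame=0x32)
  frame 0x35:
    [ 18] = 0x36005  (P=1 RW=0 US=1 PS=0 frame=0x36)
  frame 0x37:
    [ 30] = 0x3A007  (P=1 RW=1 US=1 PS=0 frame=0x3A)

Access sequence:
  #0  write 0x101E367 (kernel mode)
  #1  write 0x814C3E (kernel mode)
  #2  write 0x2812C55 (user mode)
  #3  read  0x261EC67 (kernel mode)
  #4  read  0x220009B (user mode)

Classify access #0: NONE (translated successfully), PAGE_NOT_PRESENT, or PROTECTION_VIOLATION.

Walk each access:
#0 VA=0x101E367 (w,kernel):
  L0: frame=0x29 idx=8 entry=0x2C007 [P=1 RW=1 US=1 PS=0]
  L1: frame=0x2C idx=30 entry=0x2E007 [P=1 RW=1 US=1 PS=0]
  ✓ 0x2E367  — 2 lookups
#1 VA=0x814C3E (w,kernel):
  L0: frame=0x29 idx=4 entry=0x32007 [P=1 RW=1 US=1 PS=0]
  L1: frame=0x32 idx=20 entry=0x32004 [P=0 RW=0 US=1 PS=0]
  ✗ PAGE_NOT_PRESENT  [2 reads]
#2 VA=0x2812C55 (w,user):
  L0: frame=0x29 idx=20 entry=0x35007 [P=1 RW=1 US=1 PS=0]
  L1: frame=0x35 idx=18 entry=0x36005 [P=1 RW=0 US=1 PS=0]
  ✗ PROTECTION_VIOLATION  [2 reads]
#3 VA=0x261EC67 (r,kernel):
  L0: frame=0x29 idx=19 entry=0x37007 [P=1 RW=1 US=1 PS=0]
  L1: frame=0x37 idx=30 entry=0x3A007 [P=1 RW=1 US=1 PS=0]
  ✓ 0x3AC67  — 2 lookups
#4 VA=0x220009B (r,user):
  L0: frame=0x29 idx=17 entry=0x4E006 [P=0 RW=1 US=1 PS=0]
  ✗ PAGE_NOT_PRESENT  [1 reads]

Access #0 fault: NONE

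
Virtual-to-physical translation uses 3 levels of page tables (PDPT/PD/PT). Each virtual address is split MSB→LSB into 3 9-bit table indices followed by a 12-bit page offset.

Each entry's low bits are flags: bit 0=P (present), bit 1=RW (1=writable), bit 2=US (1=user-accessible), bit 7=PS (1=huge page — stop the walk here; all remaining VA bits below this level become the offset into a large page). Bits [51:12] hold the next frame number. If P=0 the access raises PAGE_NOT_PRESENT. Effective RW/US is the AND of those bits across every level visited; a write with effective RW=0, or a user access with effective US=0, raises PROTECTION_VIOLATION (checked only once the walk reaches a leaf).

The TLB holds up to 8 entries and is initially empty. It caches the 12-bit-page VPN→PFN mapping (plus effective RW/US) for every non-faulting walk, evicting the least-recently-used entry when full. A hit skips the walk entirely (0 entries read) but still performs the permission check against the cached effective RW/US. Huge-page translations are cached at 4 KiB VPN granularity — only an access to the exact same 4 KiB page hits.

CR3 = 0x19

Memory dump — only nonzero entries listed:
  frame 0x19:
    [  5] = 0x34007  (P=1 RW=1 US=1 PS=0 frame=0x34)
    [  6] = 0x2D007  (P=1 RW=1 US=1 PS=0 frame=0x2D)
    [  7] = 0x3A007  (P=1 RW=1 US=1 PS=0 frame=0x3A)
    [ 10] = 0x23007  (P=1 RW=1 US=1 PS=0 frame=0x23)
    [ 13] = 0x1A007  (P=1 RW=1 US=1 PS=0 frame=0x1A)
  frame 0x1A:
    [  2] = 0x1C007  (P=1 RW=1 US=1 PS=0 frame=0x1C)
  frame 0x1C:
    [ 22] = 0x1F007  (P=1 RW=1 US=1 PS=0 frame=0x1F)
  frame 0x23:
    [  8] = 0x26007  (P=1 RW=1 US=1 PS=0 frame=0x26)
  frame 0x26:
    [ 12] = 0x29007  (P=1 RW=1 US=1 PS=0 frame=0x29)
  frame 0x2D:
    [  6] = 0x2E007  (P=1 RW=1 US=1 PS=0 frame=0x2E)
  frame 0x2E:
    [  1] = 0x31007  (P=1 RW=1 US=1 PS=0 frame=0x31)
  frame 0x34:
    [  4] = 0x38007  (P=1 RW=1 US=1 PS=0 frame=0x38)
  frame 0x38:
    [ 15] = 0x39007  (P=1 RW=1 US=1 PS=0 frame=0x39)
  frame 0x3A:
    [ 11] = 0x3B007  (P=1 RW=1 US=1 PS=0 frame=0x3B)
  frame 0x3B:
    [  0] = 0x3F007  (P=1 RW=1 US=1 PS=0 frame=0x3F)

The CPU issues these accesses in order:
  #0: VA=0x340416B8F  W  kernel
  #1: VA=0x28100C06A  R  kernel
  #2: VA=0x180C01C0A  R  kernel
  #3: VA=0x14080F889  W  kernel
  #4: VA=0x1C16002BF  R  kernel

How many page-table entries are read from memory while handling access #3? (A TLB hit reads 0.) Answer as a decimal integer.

Trace:
#0 VA=0x340416B8F (w,kernel):
  L0: frame=0x19 idx=13 entry=0x1A007 [P=1 RW=1 US=1 PS=0]
  L1: frame=0x1A idx=2 entry=0x1C007 [P=1 RW=1 US=1 PS=0]
  L2: frame=0x1C idx=22 entry=0x1F007 [P=1 RW=1 US=1 PS=0]
  → PA=0x1FB8F  (3 entries read)
#1 VA=0x28100C06A (r,kernel):
  L0: frame=0x19 idx=10 entry=0x23007 [P=1 RW=1 US=1 PS=0]
  L1: frame=0x23 idx=8 entry=0x26007 [P=1 RW=1 US=1 PS=0]
  L2: frame=0x26 idx=12 entry=0x29007 [P=1 RW=1 US=1 PS=0]
  → PA=0x2906A  (3 entries read)
#2 VA=0x180C01C0A (r,kernel):
  L0: frame=0x19 idx=6 entry=0x2D007 [P=1 RW=1 US=1 PS=0]
  L1: frame=0x2D idx=6 entry=0x2E007 [P=1 RW=1 US=1 PS=0]
  L2: frame=0x2E idx=1 entry=0x31007 [P=1 RW=1 US=1 PS=0]
  → PA=0x31C0A  (3 entries read)
#3 VA=0x14080F889 (w,kernel):
  L0: frame=0x19 idx=5 entry=0x34007 [P=1 RW=1 US=1 PS=0]
  L1: frame=0x34 idx=4 entry=0x38007 [P=1 RW=1 US=1 PS=0]
  L2: frame=0x38 idx=15 entry=0x39007 [P=1 RW=1 US=1 PS=0]
  → PA=0x39889  (3 entries read)
#4 VA=0x1C16002BF (r,kernel):
  L0: frame=0x19 idx=7 entry=0x3A007 [P=1 RW=1 US=1 PS=0]
  L1: frame=0x3A idx=11 entry=0x3B007 [P=1 RW=1 US=1 PS=0]
  L2: frame=0x3B idx=0 entry=0x3F007 [P=1 RW=1 US=1 PS=0]
  → PA=0x3F2BF  (3 entries read)

Entries read for #3: 3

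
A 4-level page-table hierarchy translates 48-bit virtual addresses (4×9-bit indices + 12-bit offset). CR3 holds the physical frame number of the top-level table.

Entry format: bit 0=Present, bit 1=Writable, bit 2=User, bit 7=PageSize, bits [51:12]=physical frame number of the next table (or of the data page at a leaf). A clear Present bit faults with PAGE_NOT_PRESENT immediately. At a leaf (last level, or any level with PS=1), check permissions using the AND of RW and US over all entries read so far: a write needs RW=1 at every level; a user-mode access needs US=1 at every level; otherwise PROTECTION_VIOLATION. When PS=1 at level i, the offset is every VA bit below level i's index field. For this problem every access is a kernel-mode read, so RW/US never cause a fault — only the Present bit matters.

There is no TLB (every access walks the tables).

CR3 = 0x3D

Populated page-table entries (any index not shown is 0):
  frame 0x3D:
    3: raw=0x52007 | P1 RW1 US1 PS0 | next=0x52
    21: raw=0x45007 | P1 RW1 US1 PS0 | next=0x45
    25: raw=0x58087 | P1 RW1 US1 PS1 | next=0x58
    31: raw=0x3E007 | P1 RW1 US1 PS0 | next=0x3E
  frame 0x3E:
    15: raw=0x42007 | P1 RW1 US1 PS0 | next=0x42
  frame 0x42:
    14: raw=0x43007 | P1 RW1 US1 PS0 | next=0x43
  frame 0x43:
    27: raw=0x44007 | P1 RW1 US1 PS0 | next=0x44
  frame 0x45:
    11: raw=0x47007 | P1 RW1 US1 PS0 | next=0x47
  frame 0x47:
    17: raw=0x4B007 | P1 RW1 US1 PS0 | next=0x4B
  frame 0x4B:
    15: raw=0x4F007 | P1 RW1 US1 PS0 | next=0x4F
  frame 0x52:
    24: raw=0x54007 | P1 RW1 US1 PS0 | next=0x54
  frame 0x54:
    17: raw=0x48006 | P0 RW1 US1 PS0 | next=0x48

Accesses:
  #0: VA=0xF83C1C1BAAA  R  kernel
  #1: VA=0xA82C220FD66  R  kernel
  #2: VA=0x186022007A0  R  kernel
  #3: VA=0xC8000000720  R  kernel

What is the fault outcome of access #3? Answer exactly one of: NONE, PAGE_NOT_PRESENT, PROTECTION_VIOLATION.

Per-access translation:
#0 VA=0xF83C1C1BAAA (r,kernel):
  lvl0: tbl 0x3D, slot 31 ⇒ 0x3E007 (P1/RW1/US1/PS0)
  lvl1: tbl 0x3E, slot 15 ⇒ 0x42007 (P1/RW1/US1/PS0)
  lvl2: tbl 0x42, slot 14 ⇒ 0x43007 (P1/RW1/US1/PS0)
  lvl3: tbl 0x43, slot 27 ⇒ 0x44007 (P1/RW1/US1/PS0)
  ✓ 0x44AAA  — 4 lookups
#1 VA=0xA82C220FD66 (r,kernel):
  lvl0: tbl 0x3D, slot 21 ⇒ 0x45007 (P1/RW1/US1/PS0)
  lvl1: tbl 0x45, slot 11 ⇒ 0x47007 (P1/RW1/US1/PS0)
  lvl2: tbl 0x47, slot 17 ⇒ 0x4B007 (P1/RW1/US1/PS0)
  lvl3: tbl 0x4B, slot 15 ⇒ 0x4F007 (P1/RW1/US1/PS0)
  ✓ 0x4FD66  — 4 lookups
#2 VA=0x186022007A0 (r,kernel):
  lvl0: tbl 0x3D, slot 3 ⇒ 0x52007 (P1/RW1/US1/PS0)
  lvl1: tbl 0x52, slot 24 ⇒ 0x54007 (P1/RW1/US1/PS0)
  lvl2: tbl 0x54, slot 17 ⇒ 0x48006 (P0/RW1/US1/PS0)
  → PAGE_NOT_PRESENT  (3 entries read)
#3 VA=0xC8000000720 (r,kernel):
  lvl0: tbl 0x3D, slot 25 ⇒ 0x58087 (P1/RW1/US1/PS1)
  ✓ 0x58720 (huge @L0)  — 1 lookups

Access #3 fault: NONE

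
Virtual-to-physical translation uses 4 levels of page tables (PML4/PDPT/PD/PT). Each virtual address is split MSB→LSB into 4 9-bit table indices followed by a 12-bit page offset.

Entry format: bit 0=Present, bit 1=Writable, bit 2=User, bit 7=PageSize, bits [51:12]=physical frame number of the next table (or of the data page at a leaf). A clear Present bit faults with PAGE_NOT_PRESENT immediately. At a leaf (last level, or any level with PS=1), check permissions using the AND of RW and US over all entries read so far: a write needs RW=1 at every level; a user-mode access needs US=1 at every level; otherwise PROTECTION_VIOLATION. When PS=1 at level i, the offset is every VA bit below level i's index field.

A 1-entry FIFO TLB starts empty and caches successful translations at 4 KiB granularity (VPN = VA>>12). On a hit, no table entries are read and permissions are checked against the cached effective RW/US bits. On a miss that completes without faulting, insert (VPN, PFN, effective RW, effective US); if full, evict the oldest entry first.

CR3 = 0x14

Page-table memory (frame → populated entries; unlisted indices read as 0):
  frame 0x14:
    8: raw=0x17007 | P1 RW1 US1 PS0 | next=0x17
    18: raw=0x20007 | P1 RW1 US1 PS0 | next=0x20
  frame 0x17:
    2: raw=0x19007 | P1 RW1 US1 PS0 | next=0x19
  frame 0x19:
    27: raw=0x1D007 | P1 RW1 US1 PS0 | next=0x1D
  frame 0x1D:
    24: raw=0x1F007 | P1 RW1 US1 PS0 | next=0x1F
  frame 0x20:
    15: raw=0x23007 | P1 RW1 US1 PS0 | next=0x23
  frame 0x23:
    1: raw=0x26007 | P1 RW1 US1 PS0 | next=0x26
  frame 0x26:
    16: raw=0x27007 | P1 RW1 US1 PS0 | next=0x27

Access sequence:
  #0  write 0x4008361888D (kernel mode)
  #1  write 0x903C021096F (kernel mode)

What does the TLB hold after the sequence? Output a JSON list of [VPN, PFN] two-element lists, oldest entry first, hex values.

Trace:
#0 VA=0x4008361888D (w,kernel):
  L0: frame=0x14 idx=8 entry=0x17007 [P=1 RW=1 US=1 PS=0]
  L1: frame=0x17 idx=2 entry=0x19007 [P=1 RW=1 US=1 PS=0]
  L2: frame=0x19 idx=27 entry=0x1D007 [P=1 RW=1 US=1 PS=0]
  L3: frame=0x1D idx=24 entry=0x1F007 [P=1 RW=1 US=1 PS=0]
  → PA=0x1F88D  (4 entries read)
#1 VA=0x903C021096F (w,kernel):
  L0: frame=0x14 idx=18 entry=0x20007 [P=1 RW=1 US=1 PS=0]
  L1: frame=0x20 idx=15 entry=0x23007 [P=1 RW=1 US=1 PS=0]
  L2: frame=0x23 idx=1 entry=0x26007 [P=1 RW=1 US=1 PS=0]
  L3: frame=0x26 idx=16 entry=0x27007 [P=1 RW=1 US=1 PS=0]
  → PA=0x2796F  (4 entries read)

TLB: [["0x903C0210", "0x27"]]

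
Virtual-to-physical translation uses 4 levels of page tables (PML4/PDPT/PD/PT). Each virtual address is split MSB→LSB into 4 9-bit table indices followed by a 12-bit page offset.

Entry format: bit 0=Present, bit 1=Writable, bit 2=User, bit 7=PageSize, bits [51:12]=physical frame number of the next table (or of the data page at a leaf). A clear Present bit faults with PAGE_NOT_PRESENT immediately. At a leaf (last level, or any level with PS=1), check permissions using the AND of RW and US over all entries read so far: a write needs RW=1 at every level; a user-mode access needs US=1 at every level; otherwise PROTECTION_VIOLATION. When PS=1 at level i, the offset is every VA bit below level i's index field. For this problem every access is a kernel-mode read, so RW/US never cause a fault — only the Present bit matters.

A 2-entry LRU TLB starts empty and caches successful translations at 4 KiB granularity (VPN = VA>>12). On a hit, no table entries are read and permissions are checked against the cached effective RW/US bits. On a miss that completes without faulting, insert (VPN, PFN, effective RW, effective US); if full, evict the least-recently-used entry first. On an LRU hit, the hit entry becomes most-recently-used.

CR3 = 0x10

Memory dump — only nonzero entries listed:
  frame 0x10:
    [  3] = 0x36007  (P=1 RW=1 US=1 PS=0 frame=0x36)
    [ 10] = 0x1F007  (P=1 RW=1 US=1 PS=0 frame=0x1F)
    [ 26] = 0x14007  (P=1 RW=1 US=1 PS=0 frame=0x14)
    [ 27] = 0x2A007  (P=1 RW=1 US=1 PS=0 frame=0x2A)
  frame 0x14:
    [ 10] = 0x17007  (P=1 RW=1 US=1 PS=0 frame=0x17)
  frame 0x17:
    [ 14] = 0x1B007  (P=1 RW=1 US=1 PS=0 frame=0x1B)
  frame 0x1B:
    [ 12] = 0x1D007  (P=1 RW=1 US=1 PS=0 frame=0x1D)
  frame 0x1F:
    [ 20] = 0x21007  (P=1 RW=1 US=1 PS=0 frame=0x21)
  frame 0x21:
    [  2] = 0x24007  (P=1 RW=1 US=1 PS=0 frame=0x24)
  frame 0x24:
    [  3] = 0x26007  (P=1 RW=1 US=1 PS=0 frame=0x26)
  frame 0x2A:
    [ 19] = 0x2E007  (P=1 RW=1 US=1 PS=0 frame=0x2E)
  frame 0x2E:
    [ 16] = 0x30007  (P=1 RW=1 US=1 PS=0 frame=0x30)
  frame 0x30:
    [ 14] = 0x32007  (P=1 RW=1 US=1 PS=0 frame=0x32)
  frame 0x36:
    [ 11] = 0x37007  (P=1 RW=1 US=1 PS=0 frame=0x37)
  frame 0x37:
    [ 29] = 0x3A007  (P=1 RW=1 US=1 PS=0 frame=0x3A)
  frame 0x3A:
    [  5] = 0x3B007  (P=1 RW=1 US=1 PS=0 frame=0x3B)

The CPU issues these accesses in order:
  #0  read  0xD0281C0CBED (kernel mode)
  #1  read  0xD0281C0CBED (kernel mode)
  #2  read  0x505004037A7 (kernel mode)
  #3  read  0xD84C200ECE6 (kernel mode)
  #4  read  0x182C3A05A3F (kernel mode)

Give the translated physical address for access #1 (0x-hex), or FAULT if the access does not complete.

Trace:
#0 VA=0xD0281C0CBED (r,kernel):
  L0: frame=0x10 idx=26 entry=0x14007 [P=1 RW=1 US=1 PS=0]
  L1: frame=0x14 idx=10 entry=0x17007 [P=1 RW=1 US=1 PS=0]
  L2: frame=0x17 idx=14 entry=0x1B007 [P=1 RW=1 US=1 PS=0]
  L3: frame=0x1B idx=12 entry=0x1D007 [P=1 RW=1 US=1 PS=0]
  ✓ 0x1DBED  — 4 lookups
#1 VA=0xD0281C0CBED (r,kernel):
  TLB hit vpn=0xD0281C0C → PA=0x1DBED
#2 VA=0x505004037A7 (r,kernel):
  L0: frame=0x10 idx=10 entry=0x1F007 [P=1 RW=1 US=1 PS=0]
  L1: frame=0x1F idx=20 entry=0x21007 [P=1 RW=1 US=1 PS=0]
  L2: frame=0x21 idx=2 entry=0x24007 [P=1 RW=1 US=1 PS=0]
  L3: frame=0x24 idx=3 entry=0x26007 [P=1 RW=1 US=1 PS=0]
  ✓ 0x267A7  — 4 lookups
#3 VA=0xD84C200ECE6 (r,kernel):
  L0: frame=0x10 idx=27 entry=0x2A007 [P=1 RW=1 US=1 PS=0]
  L1: frame=0x2A idx=19 entry=0x2E007 [P=1 RW=1 US=1 PS=0]
  L2: frame=0x2E idx=16 entry=0x30007 [P=1 RW=1 US=1 PS=0]
  L3: frame=0x30 idx=14 entry=0x32007 [P=1 RW=1 US=1 PS=0]
  ✓ 0x32CE6  — 4 lookups
#4 VA=0x182C3A05A3F (r,kernel):
  L0: frame=0x10 idx=3 entry=0x36007 [P=1 RW=1 US=1 PS=0]
  L1: frame=0x36 idx=11 entry=0x37007 [P=1 RW=1 US=1 PS=0]
  L2: frame=0x37 idx=29 entry=0x3A007 [P=1 RW=1 US=1 PS=0]
  L3: frame=0x3A idx=5 entry=0x3B007 [P=1 RW=1 US=1 PS=0]
  ✓ 0x3BA3F  — 4 lookups

Access #1 PA: 0x1DBED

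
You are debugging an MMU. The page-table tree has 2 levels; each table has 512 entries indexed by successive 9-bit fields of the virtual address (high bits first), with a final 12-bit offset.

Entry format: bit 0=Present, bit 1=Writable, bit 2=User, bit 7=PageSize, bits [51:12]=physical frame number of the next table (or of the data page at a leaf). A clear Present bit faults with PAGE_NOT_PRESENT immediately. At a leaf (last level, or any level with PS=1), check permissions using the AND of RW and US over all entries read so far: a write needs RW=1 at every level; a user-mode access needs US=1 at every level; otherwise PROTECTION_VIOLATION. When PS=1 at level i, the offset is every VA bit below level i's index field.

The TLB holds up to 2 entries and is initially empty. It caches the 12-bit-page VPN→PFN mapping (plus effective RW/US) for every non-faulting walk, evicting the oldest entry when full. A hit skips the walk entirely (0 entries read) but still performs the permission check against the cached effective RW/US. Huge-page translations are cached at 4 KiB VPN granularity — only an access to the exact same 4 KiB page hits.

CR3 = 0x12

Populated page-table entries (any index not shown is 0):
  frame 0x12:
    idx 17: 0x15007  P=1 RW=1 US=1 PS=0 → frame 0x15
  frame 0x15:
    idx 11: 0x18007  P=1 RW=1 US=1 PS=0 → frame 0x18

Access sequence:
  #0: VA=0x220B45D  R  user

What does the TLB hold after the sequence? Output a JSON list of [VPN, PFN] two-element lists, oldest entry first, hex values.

Per-access translation:
#0 VA=0x220B45D (r,user):
  L0 @0x12[17] → 0x15007  P=1,RW=1,US=1,PS=0
  L1 @0x15[11] → 0x18007  P=1,RW=1,US=1,PS=0
  → PA=0x1845D  (2 entries read)

TLB: [["0x220B", "0x18"]]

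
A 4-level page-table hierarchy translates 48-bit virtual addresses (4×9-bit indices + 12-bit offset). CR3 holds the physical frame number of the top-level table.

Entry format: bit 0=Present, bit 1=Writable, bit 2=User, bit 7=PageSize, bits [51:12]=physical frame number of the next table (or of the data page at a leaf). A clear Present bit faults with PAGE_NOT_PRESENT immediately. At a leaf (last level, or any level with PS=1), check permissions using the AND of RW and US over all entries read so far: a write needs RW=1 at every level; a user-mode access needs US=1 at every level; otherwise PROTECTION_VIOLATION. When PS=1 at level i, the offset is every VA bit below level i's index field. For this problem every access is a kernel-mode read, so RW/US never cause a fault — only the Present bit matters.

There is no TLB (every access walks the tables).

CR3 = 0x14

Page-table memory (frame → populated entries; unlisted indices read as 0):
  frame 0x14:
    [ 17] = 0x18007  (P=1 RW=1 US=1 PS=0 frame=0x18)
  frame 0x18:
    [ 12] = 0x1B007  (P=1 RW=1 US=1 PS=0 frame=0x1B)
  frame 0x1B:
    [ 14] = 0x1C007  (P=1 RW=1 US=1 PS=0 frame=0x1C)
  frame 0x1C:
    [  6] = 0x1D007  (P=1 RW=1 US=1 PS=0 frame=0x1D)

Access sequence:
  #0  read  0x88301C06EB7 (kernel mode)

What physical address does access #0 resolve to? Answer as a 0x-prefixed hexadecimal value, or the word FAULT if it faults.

Trace:
#0 VA=0x88301C06EB7 (r,kernel):
  L0 @0x14[17] → 0x18007  P=1,RW=1,US=1,PS=0
  L1 @0x18[12] → 0x1B007  P=1,RW=1,US=1,PS=0
  L2 @0x1B[14] → 0x1C007  P=1,RW=1,US=1,PS=0
  L3 @0x1C[6] → 0x1D007  P=1,RW=1,US=1,PS=0
  ✓ 0x1DEB7  — 4 lookups

Access #0 PA: 0x1DEB7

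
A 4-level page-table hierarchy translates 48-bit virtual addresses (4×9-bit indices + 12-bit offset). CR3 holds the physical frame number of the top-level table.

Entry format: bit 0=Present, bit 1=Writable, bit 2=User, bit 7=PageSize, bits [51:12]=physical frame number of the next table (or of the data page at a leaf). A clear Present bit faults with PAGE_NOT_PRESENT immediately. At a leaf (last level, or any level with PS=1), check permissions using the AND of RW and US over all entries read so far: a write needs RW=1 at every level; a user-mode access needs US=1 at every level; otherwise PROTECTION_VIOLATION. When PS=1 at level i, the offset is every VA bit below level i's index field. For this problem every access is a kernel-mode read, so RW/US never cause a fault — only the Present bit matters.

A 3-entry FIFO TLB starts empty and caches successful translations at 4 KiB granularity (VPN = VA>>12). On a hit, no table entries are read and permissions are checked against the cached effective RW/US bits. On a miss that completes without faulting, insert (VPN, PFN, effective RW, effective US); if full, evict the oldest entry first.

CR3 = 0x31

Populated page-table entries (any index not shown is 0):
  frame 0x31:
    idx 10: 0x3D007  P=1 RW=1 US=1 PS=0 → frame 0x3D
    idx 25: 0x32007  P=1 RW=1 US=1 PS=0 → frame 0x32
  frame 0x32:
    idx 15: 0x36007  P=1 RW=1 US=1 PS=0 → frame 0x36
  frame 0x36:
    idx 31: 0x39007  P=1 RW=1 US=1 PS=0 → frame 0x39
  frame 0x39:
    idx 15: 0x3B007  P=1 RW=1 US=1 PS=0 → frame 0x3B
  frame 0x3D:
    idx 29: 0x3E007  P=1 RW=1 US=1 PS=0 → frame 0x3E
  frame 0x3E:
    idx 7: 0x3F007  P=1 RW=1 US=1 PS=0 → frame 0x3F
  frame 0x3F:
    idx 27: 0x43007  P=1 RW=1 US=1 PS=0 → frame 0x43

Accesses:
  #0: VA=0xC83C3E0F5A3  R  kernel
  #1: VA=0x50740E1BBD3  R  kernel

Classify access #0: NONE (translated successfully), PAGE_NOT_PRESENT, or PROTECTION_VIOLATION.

Walk each access:
#0 VA=0xC83C3E0F5A3 (r,kernel):
  lvl0: tbl 0x31, slot 25 ⇒ 0x32007 (P1/RW1/US1/PS0)
  lvl1: tbl 0x32, slot 15 ⇒ 0x36007 (P1/RW1/US1/PS0)
  lvl2: tbl 0x36, slot 31 ⇒ 0x39007 (P1/RW1/US1/PS0)
  lvl3: tbl 0x39, slot 15 ⇒ 0x3B007 (P1/RW1/US1/PS0)
  ⇒ phys 0x3B5A3  [4 reads]
#1 VA=0x50740E1BBD3 (r,kernel):
  lvl0: tbl 0x31, slot 10 ⇒ 0x3D007 (P1/RW1/US1/PS0)
  lvl1: tbl 0x3D, slot 29 ⇒ 0x3E007 (P1/RW1/US1/PS0)
  lvl2: tbl 0x3E, slot 7 ⇒ 0x3F007 (P1/RW1/US1/PS0)
  lvl3: tbl 0x3F, slot 27 ⇒ 0x43007 (P1/RW1/US1/PS0)
  ⇒ phys 0x43BD3  [4 reads]

Access #0 fault: NONE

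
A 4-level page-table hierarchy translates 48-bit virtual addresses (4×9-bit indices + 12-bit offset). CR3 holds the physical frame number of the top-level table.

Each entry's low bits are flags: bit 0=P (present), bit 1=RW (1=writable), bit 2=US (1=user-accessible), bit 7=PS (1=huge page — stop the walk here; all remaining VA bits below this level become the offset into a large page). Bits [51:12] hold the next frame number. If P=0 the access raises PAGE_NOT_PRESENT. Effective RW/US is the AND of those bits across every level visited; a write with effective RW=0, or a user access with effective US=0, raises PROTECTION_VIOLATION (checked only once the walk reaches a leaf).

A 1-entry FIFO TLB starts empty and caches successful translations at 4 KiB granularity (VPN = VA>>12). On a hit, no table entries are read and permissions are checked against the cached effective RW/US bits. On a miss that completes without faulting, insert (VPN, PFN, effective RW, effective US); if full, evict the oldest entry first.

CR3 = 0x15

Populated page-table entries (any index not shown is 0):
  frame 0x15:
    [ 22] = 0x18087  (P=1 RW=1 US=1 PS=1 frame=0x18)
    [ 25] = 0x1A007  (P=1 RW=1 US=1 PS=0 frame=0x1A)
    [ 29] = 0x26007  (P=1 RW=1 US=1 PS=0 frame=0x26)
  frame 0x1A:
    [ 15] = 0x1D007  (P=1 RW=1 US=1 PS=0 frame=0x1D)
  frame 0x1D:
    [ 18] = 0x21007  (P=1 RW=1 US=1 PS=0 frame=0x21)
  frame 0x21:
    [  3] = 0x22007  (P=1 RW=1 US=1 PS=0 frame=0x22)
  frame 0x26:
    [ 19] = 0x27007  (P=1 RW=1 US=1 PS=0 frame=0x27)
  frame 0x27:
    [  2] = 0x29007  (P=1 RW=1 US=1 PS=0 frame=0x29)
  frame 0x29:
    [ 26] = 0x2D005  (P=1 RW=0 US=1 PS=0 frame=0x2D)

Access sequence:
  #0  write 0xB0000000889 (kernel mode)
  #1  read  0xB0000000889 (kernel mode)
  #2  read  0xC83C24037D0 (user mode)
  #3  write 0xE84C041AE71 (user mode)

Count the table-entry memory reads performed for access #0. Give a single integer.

Trace:
#0 VA=0xB0000000889 (w,kernel):
  L0 @0x15[22] → 0x18087  P=1,RW=1,US=1,PS=1
  ⇒ phys 0x18889 (huge @L0)  [1 reads]
#1 VA=0xB0000000889 (r,kernel):
  TLB hit vpn=0xB0000000 → PA=0x18889
#2 VA=0xC83C24037D0 (r,user):
  L0 @0x15[25] → 0x1A007  P=1,RW=1,US=1,PS=0
  L1 @0x1A[15] → 0x1D007  P=1,RW=1,US=1,PS=0
  L2 @0x1D[18] → 0x21007  P=1,RW=1,US=1,PS=0
  L3 @0x21[3] → 0x22007  P=1,RW=1,US=1,PS=0
  ⇒ phys 0x227D0  [4 reads]
#3 VA=0xE84C041AE71 (w,user):
  L0 @0x15[29] → 0x26007  P=1,RW=1,US=1,PS=0
  L1 @0x26[19] → 0x27007  P=1,RW=1,US=1,PS=0
  L2 @0x27[2] → 0x29007  P=1,RW=1,US=1,PS=0
  L3 @0x29[26] → 0x2D005  P=1,RW=0,US=1,PS=0
  ⇒ fault: PROTECTION_VIOLATION  — 4 lookups

Entries read for #0: 1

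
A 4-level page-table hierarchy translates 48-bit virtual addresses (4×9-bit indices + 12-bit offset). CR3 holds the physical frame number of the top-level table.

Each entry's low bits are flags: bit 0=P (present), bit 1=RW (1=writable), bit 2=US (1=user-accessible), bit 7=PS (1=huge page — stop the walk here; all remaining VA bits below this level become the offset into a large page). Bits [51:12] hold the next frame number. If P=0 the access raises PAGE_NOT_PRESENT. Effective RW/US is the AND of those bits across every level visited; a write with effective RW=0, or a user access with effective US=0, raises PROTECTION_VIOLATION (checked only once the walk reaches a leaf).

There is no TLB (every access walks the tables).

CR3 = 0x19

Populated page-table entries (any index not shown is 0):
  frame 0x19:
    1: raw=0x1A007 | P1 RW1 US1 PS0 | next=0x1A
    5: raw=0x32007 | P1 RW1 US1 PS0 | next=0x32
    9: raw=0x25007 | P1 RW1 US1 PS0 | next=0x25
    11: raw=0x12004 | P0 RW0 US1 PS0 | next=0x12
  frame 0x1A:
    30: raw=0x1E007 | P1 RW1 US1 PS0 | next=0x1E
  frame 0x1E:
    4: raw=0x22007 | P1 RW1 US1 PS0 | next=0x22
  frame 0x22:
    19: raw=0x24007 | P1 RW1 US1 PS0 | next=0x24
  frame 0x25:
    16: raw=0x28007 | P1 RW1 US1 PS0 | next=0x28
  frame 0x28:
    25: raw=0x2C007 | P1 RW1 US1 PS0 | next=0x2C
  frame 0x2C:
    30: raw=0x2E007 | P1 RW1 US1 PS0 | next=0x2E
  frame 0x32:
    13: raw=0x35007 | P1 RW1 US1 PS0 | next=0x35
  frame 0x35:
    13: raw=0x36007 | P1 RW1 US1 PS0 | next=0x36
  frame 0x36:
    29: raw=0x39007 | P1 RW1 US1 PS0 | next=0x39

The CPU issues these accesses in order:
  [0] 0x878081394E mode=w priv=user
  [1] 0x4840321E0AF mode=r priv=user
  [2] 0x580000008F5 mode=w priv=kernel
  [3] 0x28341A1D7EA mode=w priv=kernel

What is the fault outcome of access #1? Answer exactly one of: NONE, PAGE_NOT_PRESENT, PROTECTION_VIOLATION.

Per-access translation:
#0 VA=0x878081394E (w,user):
  L0 @0x19[1] → 0x1A007  P=1,RW=1,US=1,PS=0
  L1 @0x1A[30] → 0x1E007  P=1,RW=1,US=1,PS=0
  L2 @0x1E[4] → 0x22007  P=1,RW=1,US=1,PS=0
  L3 @0x22[19] → 0x24007  P=1,RW=1,US=1,PS=0
  ⇒ phys 0x2494E  [4 reads]
#1 VA=0x4840321E0AF (r,user):
  L0 @0x19[9] → 0x25007  P=1,RW=1,US=1,PS=0
  L1 @0x25[16] → 0x28007  P=1,RW=1,US=1,PS=0
  L2 @0x28[25] → 0x2C007  P=1,RW=1,US=1,PS=0
  L3 @0x2C[30] → 0x2E007  P=1,RW=1,US=1,PS=0
  ⇒ phys 0x2E0AF  [4 reads]
#2 VA=0x580000008F5 (w,kernel):
  L0 @0x19[11] → 0x12004  P=0,RW=0,US=1,PS=0
  → PAGE_NOT_PRESENT  (1 entries read)
#3 VA=0x28341A1D7EA (w,kernel):
  L0 @0x19[5] → 0x32007  P=1,RW=1,US=1,PS=0
  L1 @0x32[13] → 0x35007  P=1,RW=1,US=1,PS=0
  L2 @0x35[13] → 0x36007  P=1,RW=1,US=1,PS=0
  L3 @0x36[29] → 0x39007  P=1,RW=1,US=1,PS=0
  ⇒ phys 0x397EA  [4 reads]

Access #1 fault: NONE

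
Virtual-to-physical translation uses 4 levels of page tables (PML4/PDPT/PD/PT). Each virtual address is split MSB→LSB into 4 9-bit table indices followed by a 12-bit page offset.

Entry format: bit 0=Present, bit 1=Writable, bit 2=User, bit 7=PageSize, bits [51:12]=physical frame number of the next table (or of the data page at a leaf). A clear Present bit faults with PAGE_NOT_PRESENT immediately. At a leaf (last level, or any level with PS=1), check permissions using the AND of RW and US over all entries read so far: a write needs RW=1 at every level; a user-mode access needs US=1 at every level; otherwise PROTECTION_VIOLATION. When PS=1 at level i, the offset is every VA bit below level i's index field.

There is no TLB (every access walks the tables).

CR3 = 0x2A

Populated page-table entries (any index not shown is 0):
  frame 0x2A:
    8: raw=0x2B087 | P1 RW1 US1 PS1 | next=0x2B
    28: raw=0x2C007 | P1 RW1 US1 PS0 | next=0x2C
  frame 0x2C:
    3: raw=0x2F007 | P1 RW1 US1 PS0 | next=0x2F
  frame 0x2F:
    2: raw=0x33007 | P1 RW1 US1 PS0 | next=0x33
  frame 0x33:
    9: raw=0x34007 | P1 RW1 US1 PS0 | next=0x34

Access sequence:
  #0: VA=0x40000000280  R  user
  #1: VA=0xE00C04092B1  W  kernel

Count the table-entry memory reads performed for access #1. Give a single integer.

Per-access translation:
#0 VA=0x40000000280 (r,user):
  lvl0: tbl 0x2A, slot 8 ⇒ 0x2B087 (P1/RW1/US1/PS1)
  → PA=0x2B280 (huge @L0)  (1 entries read)
#1 VA=0xE00C04092B1 (w,kernel):
  lvl0: tbl 0x2A, slot 28 ⇒ 0x2C007 (P1/RW1/US1/PS0)
  lvl1: tbl 0x2C, slot 3 ⇒ 0x2F007 (P1/RW1/US1/PS0)
  lvl2: tbl 0x2F, slot 2 ⇒ 0x33007 (P1/RW1/US1/PS0)
  lvl3: tbl 0x33, slot 9 ⇒ 0x34007 (P1/RW1/US1/PS0)
  → PA=0x342B1  (4 entries read)

Entries read for #1: 4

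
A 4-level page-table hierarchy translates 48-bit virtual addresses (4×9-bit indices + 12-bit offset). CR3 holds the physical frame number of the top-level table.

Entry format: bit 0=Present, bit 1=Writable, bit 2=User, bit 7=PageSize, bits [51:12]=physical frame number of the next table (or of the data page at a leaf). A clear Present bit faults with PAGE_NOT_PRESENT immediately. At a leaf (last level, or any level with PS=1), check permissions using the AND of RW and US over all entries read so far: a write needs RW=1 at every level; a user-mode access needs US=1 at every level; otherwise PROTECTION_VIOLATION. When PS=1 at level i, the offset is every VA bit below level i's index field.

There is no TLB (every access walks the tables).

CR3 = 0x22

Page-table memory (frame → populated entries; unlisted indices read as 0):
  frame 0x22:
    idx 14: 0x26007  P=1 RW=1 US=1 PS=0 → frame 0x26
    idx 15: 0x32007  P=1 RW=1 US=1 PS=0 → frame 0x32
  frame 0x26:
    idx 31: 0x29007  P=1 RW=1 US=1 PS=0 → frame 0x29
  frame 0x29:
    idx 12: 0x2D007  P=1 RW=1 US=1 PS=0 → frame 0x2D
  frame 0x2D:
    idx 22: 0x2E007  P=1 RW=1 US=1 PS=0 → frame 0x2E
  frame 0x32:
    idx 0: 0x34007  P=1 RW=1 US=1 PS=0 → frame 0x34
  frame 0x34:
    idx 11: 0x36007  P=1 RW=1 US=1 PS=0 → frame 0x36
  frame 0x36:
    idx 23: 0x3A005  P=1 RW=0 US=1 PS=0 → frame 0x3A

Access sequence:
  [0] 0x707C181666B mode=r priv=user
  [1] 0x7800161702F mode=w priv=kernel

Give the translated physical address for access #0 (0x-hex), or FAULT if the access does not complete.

Per-access translation:
#0 VA=0x707C181666B (r,user):
  L0 @0x22[14] → 0x26007  P=1,RW=1,US=1,PS=0
  L1 @0x26[31] → 0x29007  P=1,RW=1,US=1,PS=0
  L2 @0x29[12] → 0x2D007  P=1,RW=1,US=1,PS=0
  L3 @0x2D[22] → 0x2E007  P=1,RW=1,US=1,PS=0
  ✓ 0x2E66B  — 4 lookups
#1 VA=0x7800161702F (w,kernel):
  L0 @0x22[15] → 0x32007  P=1,RW=1,US=1,PS=0
  L1 @0x32[0] → 0x34007  P=1,RW=1,US=1,PS=0
  L2 @0x34[11] → 0x36007  P=1,RW=1,US=1,PS=0
  L3 @0x36[23] → 0x3A005  P=1,RW=0,US=1,PS=0
  ✗ PROTECTION_VIOLATION  [4 reads]

Access #0 PA: 0x2E66B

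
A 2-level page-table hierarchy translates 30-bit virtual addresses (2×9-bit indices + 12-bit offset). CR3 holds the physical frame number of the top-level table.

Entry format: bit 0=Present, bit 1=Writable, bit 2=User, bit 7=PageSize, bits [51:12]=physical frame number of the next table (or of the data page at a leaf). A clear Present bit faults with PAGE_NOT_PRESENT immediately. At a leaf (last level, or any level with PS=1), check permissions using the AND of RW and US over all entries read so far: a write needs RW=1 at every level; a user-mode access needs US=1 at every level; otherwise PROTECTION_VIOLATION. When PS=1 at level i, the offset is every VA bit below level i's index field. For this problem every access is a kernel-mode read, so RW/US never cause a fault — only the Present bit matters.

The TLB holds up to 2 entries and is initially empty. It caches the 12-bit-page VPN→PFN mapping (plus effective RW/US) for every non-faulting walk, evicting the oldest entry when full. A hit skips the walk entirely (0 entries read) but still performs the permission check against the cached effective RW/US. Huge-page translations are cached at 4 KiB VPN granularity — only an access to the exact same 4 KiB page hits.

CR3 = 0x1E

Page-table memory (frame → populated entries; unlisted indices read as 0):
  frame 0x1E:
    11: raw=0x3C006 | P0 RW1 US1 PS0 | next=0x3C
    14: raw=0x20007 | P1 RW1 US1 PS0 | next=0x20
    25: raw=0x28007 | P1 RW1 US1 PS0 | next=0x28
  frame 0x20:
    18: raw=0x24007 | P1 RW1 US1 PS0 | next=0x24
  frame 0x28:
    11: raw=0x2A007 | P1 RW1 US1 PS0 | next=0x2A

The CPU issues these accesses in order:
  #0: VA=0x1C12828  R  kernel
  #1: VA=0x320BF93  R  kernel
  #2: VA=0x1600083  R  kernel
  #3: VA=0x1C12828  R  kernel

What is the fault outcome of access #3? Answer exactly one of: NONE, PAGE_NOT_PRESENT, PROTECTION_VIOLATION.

Walk each access:
#0 VA=0x1C12828 (r,kernel):
  L0: frame=0x1E idx=14 entry=0x20007 [P=1 RW=1 US=1 PS=0]
  L1: frame=0x20 idx=18 entry=0x24007 [P=1 RW=1 US=1 PS=0]
  → PA=0x24828  (2 entries read)
#1 VA=0x320BF93 (r,kernel):
  L0: frame=0x1E idx=25 entry=0x28007 [P=1 RW=1 US=1 PS=0]
  L1: frame=0x28 idx=11 entry=0x2A007 [P=1 RW=1 US=1 PS=0]
  → PA=0x2AF93  (2 entries read)
#2 VA=0x1600083 (r,kernel):
  L0: frame=0x1E idx=11 entry=0x3C006 [P=0 RW=1 US=1 PS=0]
  ✗ PAGE_NOT_PRESENT  [1 reads]
#3 VA=0x1C12828 (r,kernel):
  TLB hit vpn=0x1C12 → PA=0x24828

Access #3 fault: NONE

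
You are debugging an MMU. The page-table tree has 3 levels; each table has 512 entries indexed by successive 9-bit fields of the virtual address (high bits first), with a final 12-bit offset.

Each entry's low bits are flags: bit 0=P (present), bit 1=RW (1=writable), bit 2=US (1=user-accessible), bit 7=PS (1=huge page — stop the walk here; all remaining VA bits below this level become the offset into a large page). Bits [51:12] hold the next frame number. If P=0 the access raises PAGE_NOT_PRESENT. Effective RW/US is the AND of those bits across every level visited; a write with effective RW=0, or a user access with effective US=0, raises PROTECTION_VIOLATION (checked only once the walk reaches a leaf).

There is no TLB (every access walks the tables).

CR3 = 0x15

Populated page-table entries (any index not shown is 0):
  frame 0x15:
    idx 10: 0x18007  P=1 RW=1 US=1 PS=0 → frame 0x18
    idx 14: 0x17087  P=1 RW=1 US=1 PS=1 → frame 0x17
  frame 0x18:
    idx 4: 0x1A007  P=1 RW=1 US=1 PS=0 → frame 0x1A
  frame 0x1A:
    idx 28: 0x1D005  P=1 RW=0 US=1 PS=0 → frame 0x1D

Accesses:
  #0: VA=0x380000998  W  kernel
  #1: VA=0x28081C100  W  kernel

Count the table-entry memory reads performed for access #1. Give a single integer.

Walk each access:
#0 VA=0x380000998 (w,kernel):
  lvl0: tbl 0x15, slot 14 ⇒ 0x17087 (P1/RW1/US1/PS1)
  ⇒ phys 0x17998 (huge @L0)  [1 reads]
#1 VA=0x28081C100 (w,kernel):
  lvl0: tbl 0x15, slot 10 ⇒ 0x18007 (P1/RW1/US1/PS0)
  lvl1: tbl 0x18, slot 4 ⇒ 0x1A007 (P1/RW1/US1/PS0)
  lvl2: tbl 0x1A, slot 28 ⇒ 0x1D005 (P1/RW0/US1/PS0)
  → PROTECTION_VIOLATION  (3 entries read)

Entries read for #1: 3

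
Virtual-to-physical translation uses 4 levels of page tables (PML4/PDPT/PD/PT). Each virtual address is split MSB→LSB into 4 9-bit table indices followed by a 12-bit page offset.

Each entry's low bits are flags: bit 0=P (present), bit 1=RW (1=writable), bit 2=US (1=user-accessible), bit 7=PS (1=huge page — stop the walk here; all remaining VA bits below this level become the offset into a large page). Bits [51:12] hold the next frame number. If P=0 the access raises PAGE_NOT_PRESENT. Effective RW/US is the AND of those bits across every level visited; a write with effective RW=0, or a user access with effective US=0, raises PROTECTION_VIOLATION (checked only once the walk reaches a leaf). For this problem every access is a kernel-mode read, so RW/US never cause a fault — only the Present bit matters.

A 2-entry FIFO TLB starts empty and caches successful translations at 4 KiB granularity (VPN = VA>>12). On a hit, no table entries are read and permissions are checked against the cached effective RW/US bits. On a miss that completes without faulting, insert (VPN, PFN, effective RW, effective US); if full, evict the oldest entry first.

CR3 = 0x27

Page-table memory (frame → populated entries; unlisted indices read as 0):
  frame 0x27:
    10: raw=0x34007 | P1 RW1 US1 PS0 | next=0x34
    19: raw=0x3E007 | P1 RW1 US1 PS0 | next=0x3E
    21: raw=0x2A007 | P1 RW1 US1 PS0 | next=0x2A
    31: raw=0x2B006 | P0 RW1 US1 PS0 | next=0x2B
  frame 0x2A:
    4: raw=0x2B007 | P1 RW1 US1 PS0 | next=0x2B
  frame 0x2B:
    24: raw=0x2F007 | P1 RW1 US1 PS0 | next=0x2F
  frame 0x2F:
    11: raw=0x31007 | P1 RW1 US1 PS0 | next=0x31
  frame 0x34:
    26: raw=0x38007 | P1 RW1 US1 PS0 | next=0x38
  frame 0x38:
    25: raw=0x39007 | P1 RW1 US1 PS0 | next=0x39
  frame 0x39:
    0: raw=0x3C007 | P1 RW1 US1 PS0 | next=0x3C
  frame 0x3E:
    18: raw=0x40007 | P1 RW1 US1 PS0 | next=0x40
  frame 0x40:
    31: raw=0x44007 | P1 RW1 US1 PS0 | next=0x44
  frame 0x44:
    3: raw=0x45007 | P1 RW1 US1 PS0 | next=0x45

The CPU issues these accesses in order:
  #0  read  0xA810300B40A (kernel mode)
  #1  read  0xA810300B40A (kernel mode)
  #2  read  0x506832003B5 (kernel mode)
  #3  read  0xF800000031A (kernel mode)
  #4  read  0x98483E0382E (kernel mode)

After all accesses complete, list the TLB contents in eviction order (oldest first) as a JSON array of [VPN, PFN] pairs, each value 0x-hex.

Walk each access:
#0 VA=0xA810300B40A (r,kernel):
  L0 @0x27[21] → 0x2A007  P=1,RW=1,US=1,PS=0
  L1 @0x2A[4] → 0x2B007  P=1,RW=1,US=1,PS=0
  L2 @0x2B[24] → 0x2F007  P=1,RW=1,US=1,PS=0
  L3 @0x2F[11] → 0x31007  P=1,RW=1,US=1,PS=0
  ✓ 0x3140A  — 4 lookups
#1 VA=0xA810300B40A (r,kernel):
  TLB hit vpn=0xA810300B → PA=0x3140A
#2 VA=0x506832003B5 (r,kernel):
  L0 @0x27[10] → 0x34007  P=1,RW=1,US=1,PS=0
  L1 @0x34[26] → 0x38007  P=1,RW=1,US=1,PS=0
  L2 @0x38[25] → 0x39007  P=1,RW=1,US=1,PS=0
  L3 @0x39[0] → 0x3C007  P=1,RW=1,US=1,PS=0
  ✓ 0x3C3B5  — 4 lookups
#3 VA=0xF800000031A (r,kernel):
  L0 @0x27[31] → 0x2B006  P=0,RW=1,US=1,PS=0
  ⇒ fault: PAGE_NOT_PRESENT  — 1 lookups
#4 VA=0x98483E0382E (r,kernel):
  L0 @0x27[19] → 0x3E007  P=1,RW=1,US=1,PS=0
  L1 @0x3E[18] → 0x40007  P=1,RW=1,US=1,PS=0
  L2 @0x40[31] → 0x44007  P=1,RW=1,US=1,PS=0
  L3 @0x44[3] → 0x45007  P=1,RW=1,US=1,PS=0
  ✓ 0x4582E  — 4 lookups

TLB: [["0x50683200", "0x3C"], ["0x98483E03", "0x45"]]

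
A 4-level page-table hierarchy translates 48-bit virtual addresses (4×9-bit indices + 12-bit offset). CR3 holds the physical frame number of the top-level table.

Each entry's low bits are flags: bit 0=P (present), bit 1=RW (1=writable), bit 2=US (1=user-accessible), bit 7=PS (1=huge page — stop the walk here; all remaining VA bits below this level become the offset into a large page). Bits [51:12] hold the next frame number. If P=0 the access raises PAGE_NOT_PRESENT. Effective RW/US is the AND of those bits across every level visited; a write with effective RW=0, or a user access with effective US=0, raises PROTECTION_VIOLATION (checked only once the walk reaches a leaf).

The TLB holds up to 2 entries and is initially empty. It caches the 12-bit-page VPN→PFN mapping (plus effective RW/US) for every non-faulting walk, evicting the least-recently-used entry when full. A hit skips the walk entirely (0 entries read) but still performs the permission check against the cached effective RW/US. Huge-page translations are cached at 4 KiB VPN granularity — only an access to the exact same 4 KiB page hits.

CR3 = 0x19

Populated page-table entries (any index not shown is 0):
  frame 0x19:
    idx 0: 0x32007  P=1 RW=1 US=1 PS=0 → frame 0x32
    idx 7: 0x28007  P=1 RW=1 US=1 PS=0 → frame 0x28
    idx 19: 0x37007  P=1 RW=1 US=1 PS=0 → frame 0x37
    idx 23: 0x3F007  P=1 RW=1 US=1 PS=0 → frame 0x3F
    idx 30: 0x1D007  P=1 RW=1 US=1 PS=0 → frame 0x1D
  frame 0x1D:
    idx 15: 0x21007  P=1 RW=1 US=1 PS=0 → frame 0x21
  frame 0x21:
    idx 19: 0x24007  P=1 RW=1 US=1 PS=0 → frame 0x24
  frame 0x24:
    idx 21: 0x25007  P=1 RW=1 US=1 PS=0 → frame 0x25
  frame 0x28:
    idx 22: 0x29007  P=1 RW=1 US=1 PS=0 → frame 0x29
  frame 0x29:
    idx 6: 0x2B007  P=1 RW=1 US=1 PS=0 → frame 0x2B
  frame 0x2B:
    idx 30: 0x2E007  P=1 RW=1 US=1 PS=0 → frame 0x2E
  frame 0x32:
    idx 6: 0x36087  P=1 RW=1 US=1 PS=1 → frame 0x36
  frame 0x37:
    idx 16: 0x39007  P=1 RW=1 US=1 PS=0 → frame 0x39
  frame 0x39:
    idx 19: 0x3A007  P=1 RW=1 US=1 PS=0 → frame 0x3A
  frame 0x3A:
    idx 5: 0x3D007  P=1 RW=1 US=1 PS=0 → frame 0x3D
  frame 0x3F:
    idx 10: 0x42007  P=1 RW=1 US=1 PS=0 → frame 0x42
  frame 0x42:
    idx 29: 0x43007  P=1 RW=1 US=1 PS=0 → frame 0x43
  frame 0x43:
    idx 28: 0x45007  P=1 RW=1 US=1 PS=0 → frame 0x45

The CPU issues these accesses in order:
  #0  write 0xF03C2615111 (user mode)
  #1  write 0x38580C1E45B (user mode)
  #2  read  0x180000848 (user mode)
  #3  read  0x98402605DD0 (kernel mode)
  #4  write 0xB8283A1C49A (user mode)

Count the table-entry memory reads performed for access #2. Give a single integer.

Per-access translation:
#0 VA=0xF03C2615111 (w,user):
  lvl0: tbl 0x19, slot 30 ⇒ 0x1D007 (P1/RW1/US1/PS0)
  lvl1: tbl 0x1D, slot 15 ⇒ 0x21007 (P1/RW1/US1/PS0)
  lvl2: tbl 0x21, slot 19 ⇒ 0x24007 (P1/RW1/US1/PS0)
  lvl3: tbl 0x24, slot 21 ⇒ 0x25007 (P1/RW1/US1/PS0)
  ✓ 0x25111  — 4 lookups
#1 VA=0x38580C1E45B (w,user):
  lvl0: tbl 0x19, slot 7 ⇒ 0x28007 (P1/RW1/US1/PS0)
  lvl1: tbl 0x28, slot 22 ⇒ 0x29007 (P1/RW1/US1/PS0)
  lvl2: tbl 0x29, slot 6 ⇒ 0x2B007 (P1/RW1/US1/PS0)
  lvl3: tbl 0x2B, slot 30 ⇒ 0x2E007 (P1/RW1/US1/PS0)
  ✓ 0x2E45B  — 4 lookups
#2 VA=0x180000848 (r,user):
  lvl0: tbl 0x19, slot 0 ⇒ 0x32007 (P1/RW1/US1/PS0)
  lvl1: tbl 0x32, slot 6 ⇒ 0x36087 (P1/RW1/US1/PS1)
  ✓ 0x36848 (huge @L1)  — 2 lookups
#3 VA=0x98402605DD0 (r,kernel):
  lvl0: tbl 0x19, slot 19 ⇒ 0x37007 (P1/RW1/US1/PS0)
  lvl1: tbl 0x37, slot 16 ⇒ 0x39007 (P1/RW1/US1/PS0)
  lvl2: tbl 0x39, slot 19 ⇒ 0x3A007 (P1/RW1/US1/PS0)
  lvl3: tbl 0x3A, slot 5 ⇒ 0x3D007 (P1/RW1/US1/PS0)
  ✓ 0x3DDD0  — 4 lookups
#4 VA=0xB8283A1C49A (w,user):
  lvl0: tbl 0x19, slot 23 ⇒ 0x3F007 (P1/RW1/US1/PS0)
  lvl1: tbl 0x3F, slot 10 ⇒ 0x42007 (P1/RW1/US1/PS0)
  lvl2: tbl 0x42, slot 29 ⇒ 0x43007 (P1/RW1/US1/PS0)
  lvl3: tbl 0x43, slot 28 ⇒ 0x45007 (P1/RW1/US1/PS0)
  ✓ 0x4549A  — 4 lookups

Entries read for #2: 2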